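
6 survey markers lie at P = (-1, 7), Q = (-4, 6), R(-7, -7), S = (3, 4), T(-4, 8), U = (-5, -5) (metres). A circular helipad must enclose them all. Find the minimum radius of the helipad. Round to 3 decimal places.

7.835

A smallest enclosing disk is always determined by at most three of the input points on its boundary.
The minimum enclosing circle is determined by three boundary points: R, S, T.
Their circumcentre is (-23/6, 1/6) with r² = 1105/18.
The farthest remaining point P is at distance² 985/18 ≤ 1105/18.
r = √(1105/18) ≈ 7.835.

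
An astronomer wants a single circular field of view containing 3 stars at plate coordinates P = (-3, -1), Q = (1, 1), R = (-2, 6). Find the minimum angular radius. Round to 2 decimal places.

Side lengths²: PQ² = 20, PR² = 50, QR² = 34.
Since PR² = 50 < 34 + 20 = 54, the triangle is acute, so the smallest enclosing circle is the circumcircle.
Circumcentre = (-29/13, 32/13), r² = 2125/169.
r = √(2125/169) ≈ 3.55.

3.55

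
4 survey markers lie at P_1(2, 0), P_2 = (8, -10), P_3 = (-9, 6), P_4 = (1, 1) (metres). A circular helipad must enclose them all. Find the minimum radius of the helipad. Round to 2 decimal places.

The minimum enclosing circle of a finite set is fixed by two of the points (as a diameter) or three (as a circumcircle).
The farthest pair is P_2–P_3 with squared distance 545. The circle on this segment as diameter has centre (-0.5, -2) and r² = 545/4 = 136.25.
Check P_1: distance² to centre = 10.25 ≤ 136.25, so it lies inside.
All remaining points lie in this disk, and no smaller disk contains both endpoints, so this is the minimum enclosing circle.
r = √(136.25) ≈ 11.67.

11.67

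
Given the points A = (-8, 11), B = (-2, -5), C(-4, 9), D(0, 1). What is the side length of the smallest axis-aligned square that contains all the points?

The bounding box has width 8 and height 16.
An axis-aligned square enclosing the set must have side ≥ max(width, height).
So the minimum side is max(8, 16) = 16.

16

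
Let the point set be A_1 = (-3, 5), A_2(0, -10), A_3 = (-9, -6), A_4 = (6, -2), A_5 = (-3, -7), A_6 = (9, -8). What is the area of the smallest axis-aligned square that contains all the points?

The bounding box has width 18 and height 15.
An axis-aligned square enclosing the set must have side ≥ max(width, height).
So the minimum side is max(18, 15) = 18.
Area = 18² = 324.

324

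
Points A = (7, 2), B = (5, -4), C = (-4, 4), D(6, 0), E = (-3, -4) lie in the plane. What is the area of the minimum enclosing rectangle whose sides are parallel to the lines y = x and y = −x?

136

In coordinates u = x + y, v = x − y the rectangle is axis-aligned; the map (x,y)→(u,v) scales areas by 2.
u-values: 9, 1, 0, 6, -7; range = 9 − (-7) = 16.
v-values: 5, 9, -8, 6, 1; range = 9 − (-8) = 17.
Area = (16 × 17) / 2 = 136.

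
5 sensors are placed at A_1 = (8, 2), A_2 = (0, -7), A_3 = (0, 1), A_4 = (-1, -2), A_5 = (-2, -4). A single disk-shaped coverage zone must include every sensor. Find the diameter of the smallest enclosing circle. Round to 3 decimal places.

The minimum enclosing circle of a finite set is fixed by two of the points (as a diameter) or three (as a circumcircle).
The minimum enclosing circle is determined by three boundary points: A_1, A_2, A_5.
Their circumcentre is (53/14, -97/42) with r² = 32045/882.
The farthest remaining point A_3 is at distance² 22301/882 ≤ 32045/882.
Diameter = 2r = 2√(32045/882) ≈ 12.055.

12.055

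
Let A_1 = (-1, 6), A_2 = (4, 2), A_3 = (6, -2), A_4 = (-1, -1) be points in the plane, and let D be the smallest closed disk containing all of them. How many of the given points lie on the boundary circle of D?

2

The minimum enclosing circle of a finite set is fixed by two of the points (as a diameter) or three (as a circumcircle).
The farthest pair is A_1–A_3 with squared distance 113. The circle on this segment as diameter has centre (2.5, 2) and r² = 113/4 = 28.25.
Check A_2: distance² to centre = 2.25 ≤ 28.25, so it lies inside.
All remaining points lie in this disk, and no smaller disk contains both endpoints, so this is the minimum enclosing circle.
The points at distance exactly r from the centre are A_1, A_3 — 2 points.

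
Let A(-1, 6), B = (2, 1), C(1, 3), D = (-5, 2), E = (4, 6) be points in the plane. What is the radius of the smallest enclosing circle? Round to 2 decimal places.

4.92

A smallest enclosing disk is always determined by at most three of the input points on its boundary.
The farthest pair is D–E with squared distance 97. The circle on this segment as diameter has centre (-0.5, 4) and r² = 97/4 = 24.25.
Check A: distance² to centre = 4.25 ≤ 24.25, so it lies inside.
All remaining points lie in this disk, and no smaller disk contains both endpoints, so this is the minimum enclosing circle.
r = √(24.25) ≈ 4.92.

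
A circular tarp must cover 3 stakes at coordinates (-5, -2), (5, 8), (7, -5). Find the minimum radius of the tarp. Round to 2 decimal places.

7.67

Call the three points A, B, C in the order given.
Side lengths²: AB² = 200, AC² = 153, BC² = 173.
Since AB² = 200 < 173 + 153 = 326, the triangle is acute, so the smallest enclosing circle is the circumcircle.
Circumcentre = (2.1, 0.9), r² = 58.82.
r = √(58.82) ≈ 7.67.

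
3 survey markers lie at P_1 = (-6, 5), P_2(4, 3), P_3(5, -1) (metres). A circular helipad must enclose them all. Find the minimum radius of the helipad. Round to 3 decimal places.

6.265

Side lengths²: P_1P_2² = 104, P_1P_3² = 157, P_2P_3² = 17.
Since P_1P_3² = 157 ≥ 104 + 17 = 121, the angle opposite P_1P_3 is not acute, so the smallest enclosing circle has P_1P_3 as diameter.
Centre = midpoint of P_1P_3 = (-0.5, 2), r² = 157/4 = 39.25.
r = √(39.25) ≈ 6.265.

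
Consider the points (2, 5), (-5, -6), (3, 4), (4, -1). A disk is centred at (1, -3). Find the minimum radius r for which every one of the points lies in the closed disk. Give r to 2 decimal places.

The required radius is the distance from (1, -3) to the farthest point.
Squared distances: 65, 45, 53, 13.
Maximum is 65, attained at (2, 5).
r = √65 ≈ 8.06.

8.06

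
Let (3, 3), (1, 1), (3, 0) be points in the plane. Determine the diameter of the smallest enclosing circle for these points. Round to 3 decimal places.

3.162

Call the three points A, B, C in the order given.
Side lengths²: AB² = 8, AC² = 9, BC² = 5.
Since AC² = 9 < 8 + 5 = 13, the triangle is acute, so the smallest enclosing circle is the circumcircle.
Circumcentre = (2.5, 1.5), r² = 2.5.
Diameter = 2r = 2√(2.5) ≈ 3.162.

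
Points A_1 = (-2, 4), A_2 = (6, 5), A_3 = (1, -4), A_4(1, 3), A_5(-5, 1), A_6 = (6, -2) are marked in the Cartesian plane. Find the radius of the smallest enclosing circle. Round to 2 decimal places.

6.07

The minimum enclosing circle of a finite set is fixed by two of the points (as a diameter) or three (as a circumcircle).
The minimum enclosing circle is determined by three boundary points: A_2, A_5, A_6.
Their circumcentre is (23/22, 1.5) with r² = 8905/242.
The farthest remaining point A_3 is at distance² 7321/242 ≤ 8905/242.
r = √(8905/242) ≈ 6.07.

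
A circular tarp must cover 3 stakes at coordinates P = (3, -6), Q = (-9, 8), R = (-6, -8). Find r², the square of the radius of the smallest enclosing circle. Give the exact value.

15317/180

Side lengths²: PQ² = 340, PR² = 85, QR² = 265.
Since PQ² = 340 < 265 + 85 = 350, the triangle is acute, so the smallest enclosing circle is the circumcircle.
Circumcentre = (-97/30, 0.8), r² = 15317/180.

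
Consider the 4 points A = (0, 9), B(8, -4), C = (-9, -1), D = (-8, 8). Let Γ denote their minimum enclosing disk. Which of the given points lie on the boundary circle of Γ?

The minimum enclosing circle of a finite set is fixed by two of the points (as a diameter) or three (as a circumcircle).
The farthest pair is B–D with squared distance 400. The circle on this segment as diameter has centre (0, 2) and r² = 400/4 = 100.
Check A: distance² to centre = 49 ≤ 100, so it lies inside.
All remaining points lie in this disk, and no smaller disk contains both endpoints, so this is the minimum enclosing circle.
The points at distance exactly r from the centre are B, D — 2 points.

B, D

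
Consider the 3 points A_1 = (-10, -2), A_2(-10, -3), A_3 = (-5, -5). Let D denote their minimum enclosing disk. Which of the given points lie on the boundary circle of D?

Side lengths²: A_1A_2² = 1, A_1A_3² = 34, A_2A_3² = 29.
Since A_1A_3² = 34 ≥ 29 + 1 = 30, the angle opposite A_1A_3 is not acute, so the smallest enclosing circle has A_1A_3 as diameter.
Centre = midpoint of A_1A_3 = (-7.5, -3.5), r² = 34/4 = 8.5.
The points at distance exactly r from the centre are A_1, A_3 — 2 points.

A_1, A_3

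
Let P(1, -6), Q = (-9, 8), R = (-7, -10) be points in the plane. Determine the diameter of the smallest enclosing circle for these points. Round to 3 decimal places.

Side lengths²: PQ² = 296, PR² = 80, QR² = 328.
Since QR² = 328 < 296 + 80 = 376, the triangle is acute, so the smallest enclosing circle is the circumcircle.
Circumcentre = (-125/19, -16/19), r² = 30340/361.
Diameter = 2r = 2√(30340/361) ≈ 18.335.

18.335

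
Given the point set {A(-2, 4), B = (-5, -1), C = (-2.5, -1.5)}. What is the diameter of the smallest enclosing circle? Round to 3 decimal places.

Side lengths²: AB² = 34, AC² = 30.5, BC² = 6.5.
Since AB² = 34 < 30.5 + 6.5 = 37, the triangle is acute, so the smallest enclosing circle is the circumcircle.
Circumcentre = (-181/56, 75/56), r² = 13481/1568.
Diameter = 2r = 2√(13481/1568) ≈ 5.864.

5.864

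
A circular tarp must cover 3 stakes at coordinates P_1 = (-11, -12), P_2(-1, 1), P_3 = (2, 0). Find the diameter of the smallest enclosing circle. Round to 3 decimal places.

17.692

Side lengths²: P_1P_2² = 269, P_1P_3² = 313, P_2P_3² = 10.
Since P_1P_3² = 313 ≥ 269 + 10 = 279, the angle opposite P_1P_3 is not acute, so the smallest enclosing circle has P_1P_3 as diameter.
Centre = midpoint of P_1P_3 = (-4.5, -6), r² = 313/4 = 78.25.
Diameter = 2r = 2√(78.25) ≈ 17.692.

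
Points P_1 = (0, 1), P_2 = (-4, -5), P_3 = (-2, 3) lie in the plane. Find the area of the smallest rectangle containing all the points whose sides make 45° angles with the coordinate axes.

In coordinates u = x + y, v = x − y the rectangle is axis-aligned; the map (x,y)→(u,v) scales areas by 2.
u-values: 1, -9, 1; range = 1 − (-9) = 10.
v-values: -1, 1, -5; range = 1 − (-5) = 6.
Area = (10 × 6) / 2 = 30.

30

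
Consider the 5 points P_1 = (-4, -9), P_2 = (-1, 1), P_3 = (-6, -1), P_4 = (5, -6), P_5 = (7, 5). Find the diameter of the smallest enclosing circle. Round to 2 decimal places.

The farthest pair is P_1–P_5 with squared distance 317. The circle on this segment as diameter has centre (1.5, -2) and r² = 317/4 = 79.25.
Check P_2: distance² to centre = 15.25 ≤ 79.25, so it lies inside.
All remaining points lie in this disk, and no smaller disk contains both endpoints, so this is the minimum enclosing circle.
Diameter = 2r = 2√(79.25) ≈ 17.80.

17.80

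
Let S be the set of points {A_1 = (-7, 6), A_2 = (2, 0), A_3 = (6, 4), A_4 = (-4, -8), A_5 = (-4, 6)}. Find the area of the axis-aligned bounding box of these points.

182

x ranges over [-7, 6], width 13.
y ranges over [-8, 6], height 14.
Area = 13 × 14 = 182.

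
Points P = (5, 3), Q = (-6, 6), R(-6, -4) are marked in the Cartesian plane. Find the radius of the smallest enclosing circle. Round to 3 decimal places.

6.757

Side lengths²: PQ² = 130, PR² = 170, QR² = 100.
Since PR² = 170 < 130 + 100 = 230, the triangle is acute, so the smallest enclosing circle is the circumcircle.
Circumcentre = (-16/11, 1), r² = 5525/121.
r = √(5525/121) ≈ 6.757.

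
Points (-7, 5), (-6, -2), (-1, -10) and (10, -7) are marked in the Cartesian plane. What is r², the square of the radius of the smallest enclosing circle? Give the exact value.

By Welzl's lemma the MEC is supported by two points (diametrically opposite) or three points (on a circumcircle).
The farthest pair is (-7, 5)–(10, -7) with squared distance 433. The circle on this segment as diameter has centre (1.5, -1) and r² = 433/4 = 108.25.
Check (-6, -2): distance² to centre = 57.25 ≤ 108.25, so it lies inside.
All remaining points lie in this disk, and no smaller disk contains both endpoints, so this is the minimum enclosing circle.

108.25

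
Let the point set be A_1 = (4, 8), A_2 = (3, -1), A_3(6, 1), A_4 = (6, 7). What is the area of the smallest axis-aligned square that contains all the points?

The bounding box has width 3 and height 9.
An axis-aligned square enclosing the set must have side ≥ max(width, height).
So the minimum side is max(3, 9) = 9.
Area = 9² = 81.

81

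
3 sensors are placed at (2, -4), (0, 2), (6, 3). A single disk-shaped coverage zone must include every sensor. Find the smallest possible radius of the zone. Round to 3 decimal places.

4.081

Call the three points A, B, C in the order given.
Side lengths²: AB² = 40, AC² = 65, BC² = 37.
Since AC² = 65 < 40 + 37 = 77, the triangle is acute, so the smallest enclosing circle is the circumcircle.
Circumcentre = (131/38, -7/38), r² = 12025/722.
r = √(12025/722) ≈ 4.081.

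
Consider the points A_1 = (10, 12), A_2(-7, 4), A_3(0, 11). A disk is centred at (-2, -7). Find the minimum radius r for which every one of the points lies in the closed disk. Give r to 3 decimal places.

22.472

The required radius is the distance from (-2, -7) to the farthest point.
Squared distances: 505, 146, 328.
Maximum is 505, attained at A_1.
r = √505 ≈ 22.472.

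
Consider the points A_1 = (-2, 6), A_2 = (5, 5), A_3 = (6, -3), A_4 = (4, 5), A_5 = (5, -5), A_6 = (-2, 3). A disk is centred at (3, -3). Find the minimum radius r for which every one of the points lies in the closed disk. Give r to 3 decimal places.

The required radius is the distance from (3, -3) to the farthest point.
Squared distances: 106, 68, 9, 65, 8, 61.
Maximum is 106, attained at A_1.
r = √106 ≈ 10.296.

10.296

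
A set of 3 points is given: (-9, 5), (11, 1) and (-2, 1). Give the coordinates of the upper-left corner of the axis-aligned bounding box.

x-range [-9, 11], y-range [1, 5].
The upper-left corner is (-9, 5).

(-9, 5)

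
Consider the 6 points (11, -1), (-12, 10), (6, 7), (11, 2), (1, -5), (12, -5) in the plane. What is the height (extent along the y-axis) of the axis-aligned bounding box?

max y = 10, min y = -5, so height = 15.

15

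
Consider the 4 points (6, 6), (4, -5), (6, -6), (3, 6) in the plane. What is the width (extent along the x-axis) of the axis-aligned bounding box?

max x = 6, min x = 3, so width = 3.

3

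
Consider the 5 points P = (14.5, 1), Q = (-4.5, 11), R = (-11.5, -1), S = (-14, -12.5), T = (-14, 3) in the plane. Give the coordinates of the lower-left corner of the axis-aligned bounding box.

x-range [-14, 14.5], y-range [-12.5, 11].
The lower-left corner is (-14, -12.5).

(-14, -12.5)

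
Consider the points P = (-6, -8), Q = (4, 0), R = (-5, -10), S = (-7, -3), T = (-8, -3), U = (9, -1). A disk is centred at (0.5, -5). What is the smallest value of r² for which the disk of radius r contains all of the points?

The required radius is the distance from (0.5, -5) to the farthest point.
Squared distances: 51.25, 37.25, 55.25, 60.25, 76.25, 88.25.
Maximum is 88.25, attained at U.

88.25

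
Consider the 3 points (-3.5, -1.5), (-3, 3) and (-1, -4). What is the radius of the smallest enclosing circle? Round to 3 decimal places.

Call the three points A, B, C in the order given.
Side lengths²: AB² = 20.5, AC² = 12.5, BC² = 53.
Since BC² = 53 ≥ 20.5 + 12.5 = 33, the angle opposite BC is not acute, so the smallest enclosing circle has BC as diameter.
Centre = midpoint of BC = (-2, -0.5), r² = 53/4 = 13.25.
r = √(13.25) ≈ 3.640.

3.640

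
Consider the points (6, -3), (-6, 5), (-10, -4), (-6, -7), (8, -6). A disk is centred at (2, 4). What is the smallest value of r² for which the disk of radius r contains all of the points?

208

The required radius is the distance from (2, 4) to the farthest point.
Squared distances: 65, 65, 208, 185, 136.
Maximum is 208, attained at (-10, -4).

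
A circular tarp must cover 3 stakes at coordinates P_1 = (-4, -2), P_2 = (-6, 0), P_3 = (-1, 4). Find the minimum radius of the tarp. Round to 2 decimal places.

Side lengths²: P_1P_2² = 8, P_1P_3² = 45, P_2P_3² = 41.
Since P_1P_3² = 45 < 41 + 8 = 49, the triangle is acute, so the smallest enclosing circle is the circumcircle.
Circumcentre = (-17/6, 7/6), r² = 205/18.
r = √(205/18) ≈ 3.37.

3.37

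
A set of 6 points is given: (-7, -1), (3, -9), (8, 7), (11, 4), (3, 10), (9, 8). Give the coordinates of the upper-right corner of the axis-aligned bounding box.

(11, 10)

x-range [-7, 11], y-range [-9, 10].
The upper-right corner is (11, 10).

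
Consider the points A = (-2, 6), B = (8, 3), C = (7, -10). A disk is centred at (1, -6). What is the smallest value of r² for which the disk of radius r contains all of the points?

153

The required radius is the distance from (1, -6) to the farthest point.
Squared distances: 153, 130, 52.
Maximum is 153, attained at A.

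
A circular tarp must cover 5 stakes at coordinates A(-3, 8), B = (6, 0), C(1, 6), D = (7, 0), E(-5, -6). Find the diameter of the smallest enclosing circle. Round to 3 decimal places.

15.576

By Welzl's lemma the MEC is supported by two points (diametrically opposite) or three points (on a circumcircle).
The minimum enclosing circle is determined by three boundary points: A, D, E.
Their circumcentre is (-10/13, 7/13) with r² = 10250/169.
The farthest remaining point B is at distance² 7793/169 ≤ 10250/169.
Diameter = 2r = 2√(10250/169) ≈ 15.576.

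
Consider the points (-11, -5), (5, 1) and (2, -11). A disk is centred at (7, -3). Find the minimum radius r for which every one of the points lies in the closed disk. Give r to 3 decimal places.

The required radius is the distance from (7, -3) to the farthest point.
Squared distances: 328, 20, 89.
Maximum is 328, attained at (-11, -5).
r = √328 ≈ 18.111.

18.111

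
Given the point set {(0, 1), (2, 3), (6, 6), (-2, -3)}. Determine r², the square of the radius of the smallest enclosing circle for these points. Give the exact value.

36.25

The minimum enclosing circle of a finite set is fixed by two of the points (as a diameter) or three (as a circumcircle).
The farthest pair is (6, 6)–(-2, -3) with squared distance 145. The circle on this segment as diameter has centre (2, 1.5) and r² = 145/4 = 36.25.
Check (0, 1): distance² to centre = 4.25 ≤ 36.25, so it lies inside.
All remaining points lie in this disk, and no smaller disk contains both endpoints, so this is the minimum enclosing circle.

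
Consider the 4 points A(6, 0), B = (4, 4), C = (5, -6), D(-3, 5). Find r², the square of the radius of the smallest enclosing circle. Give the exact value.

The minimum enclosing circle of a finite set is fixed by two of the points (as a diameter) or three (as a circumcircle).
The farthest pair is C–D with squared distance 185. The circle on this segment as diameter has centre (1, -0.5) and r² = 185/4 = 46.25.
Check A: distance² to centre = 25.25 ≤ 46.25, so it lies inside.
All remaining points lie in this disk, and no smaller disk contains both endpoints, so this is the minimum enclosing circle.

46.25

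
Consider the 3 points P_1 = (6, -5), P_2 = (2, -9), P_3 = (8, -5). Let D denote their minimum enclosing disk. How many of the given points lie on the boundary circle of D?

Side lengths²: P_1P_2² = 32, P_1P_3² = 4, P_2P_3² = 52.
Since P_2P_3² = 52 ≥ 32 + 4 = 36, the angle opposite P_2P_3 is not acute, so the smallest enclosing circle has P_2P_3 as diameter.
Centre = midpoint of P_2P_3 = (5, -7), r² = 52/4 = 13.
The points at distance exactly r from the centre are P_2, P_3 — 2 points.

2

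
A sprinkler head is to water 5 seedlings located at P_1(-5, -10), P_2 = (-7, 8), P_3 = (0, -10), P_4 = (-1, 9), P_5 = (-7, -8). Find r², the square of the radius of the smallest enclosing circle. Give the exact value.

By Welzl's lemma the MEC is supported by two points (diametrically opposite) or three points (on a circumcircle).
The minimum enclosing circle is determined by three boundary points: P_1, P_3, P_4.
Their circumcentre is (-2.5, -23/38) with r² = 68237/722.
The farthest remaining point P_2 is at distance² 68085/722 ≤ 68237/722.

68237/722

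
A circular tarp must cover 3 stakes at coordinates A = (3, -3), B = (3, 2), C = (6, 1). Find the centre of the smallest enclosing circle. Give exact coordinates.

Side lengths²: AB² = 25, AC² = 25, BC² = 10.
Since AC² = 25 < 25 + 10 = 35, the triangle is acute, so the smallest enclosing circle is the circumcircle.
Circumcentre = (23/6, -0.5), r² = 125/18.
Centre = (23/6, -0.5).

(23/6, -0.5)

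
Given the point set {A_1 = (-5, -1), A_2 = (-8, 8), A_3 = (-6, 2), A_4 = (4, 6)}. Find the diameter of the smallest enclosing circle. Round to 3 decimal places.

The minimum enclosing circle of a finite set is fixed by two of the points (as a diameter) or three (as a circumcircle).
The minimum enclosing circle is determined by three boundary points: A_1, A_2, A_4.
Their circumcentre is (-40/17, 83/17) with r² = 12025/289.
The farthest remaining point A_3 is at distance² 6245/289 ≤ 12025/289.
Diameter = 2r = 2√(12025/289) ≈ 12.901.

12.901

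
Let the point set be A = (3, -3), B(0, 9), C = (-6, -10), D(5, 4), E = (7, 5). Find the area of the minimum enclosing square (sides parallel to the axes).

361

The bounding box has width 13 and height 19.
An axis-aligned square enclosing the set must have side ≥ max(width, height).
So the minimum side is max(13, 19) = 19.
Area = 19² = 361.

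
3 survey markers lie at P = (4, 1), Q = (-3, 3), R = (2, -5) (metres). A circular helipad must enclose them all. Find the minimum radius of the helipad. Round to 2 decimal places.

Side lengths²: PQ² = 53, PR² = 40, QR² = 89.
Since QR² = 89 < 53 + 40 = 93, the triangle is acute, so the smallest enclosing circle is the circumcircle.
Circumcentre = (-15/46, -41/46), r² = 23585/1058.
r = √(23585/1058) ≈ 4.72.

4.72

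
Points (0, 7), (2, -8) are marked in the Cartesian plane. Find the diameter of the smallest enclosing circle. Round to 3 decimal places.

15.133

The smallest circle enclosing two points has them as diameter endpoints.
Centre = midpoint = (1, -0.5); r² = |(0, 7)−(2, -8)|²/4 = 229/4 = 57.25.
Diameter = 2r = 2√(57.25) ≈ 15.133.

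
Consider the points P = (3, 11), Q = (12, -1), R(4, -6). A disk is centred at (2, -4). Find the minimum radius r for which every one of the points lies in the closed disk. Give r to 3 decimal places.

15.033

The required radius is the distance from (2, -4) to the farthest point.
Squared distances: 226, 109, 8.
Maximum is 226, attained at P.
r = √226 ≈ 15.033.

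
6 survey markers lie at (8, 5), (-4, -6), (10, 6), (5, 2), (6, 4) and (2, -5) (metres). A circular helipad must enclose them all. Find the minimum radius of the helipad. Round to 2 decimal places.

The farthest pair is (-4, -6)–(10, 6) with squared distance 340. The circle on this segment as diameter has centre (3, 0) and r² = 340/4 = 85.
Check (8, 5): distance² to centre = 50 ≤ 85, so it lies inside.
All remaining points lie in this disk, and no smaller disk contains both endpoints, so this is the minimum enclosing circle.
r = √85 ≈ 9.22.

9.22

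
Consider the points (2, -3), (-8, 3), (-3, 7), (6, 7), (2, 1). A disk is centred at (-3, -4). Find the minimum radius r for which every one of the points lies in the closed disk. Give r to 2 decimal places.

14.21

The required radius is the distance from (-3, -4) to the farthest point.
Squared distances: 26, 74, 121, 202, 50.
Maximum is 202, attained at (6, 7).
r = √202 ≈ 14.21.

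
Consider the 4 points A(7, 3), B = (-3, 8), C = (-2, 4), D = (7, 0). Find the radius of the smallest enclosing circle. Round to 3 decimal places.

6.403

By Welzl's lemma the MEC is supported by two points (diametrically opposite) or three points (on a circumcircle).
The farthest pair is B–D with squared distance 164. The circle on this segment as diameter has centre (2, 4) and r² = 164/4 = 41.
Check A: distance² to centre = 26 ≤ 41, so it lies inside.
All remaining points lie in this disk, and no smaller disk contains both endpoints, so this is the minimum enclosing circle.
r = √41 ≈ 6.403.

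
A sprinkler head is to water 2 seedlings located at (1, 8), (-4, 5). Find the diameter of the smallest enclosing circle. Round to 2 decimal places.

The smallest circle enclosing two points has them as diameter endpoints.
Centre = midpoint = (-1.5, 6.5); r² = |(1, 8)−(-4, 5)|²/4 = 34/4 = 8.5.
Diameter = 2r = 2√(8.5) ≈ 5.83.

5.83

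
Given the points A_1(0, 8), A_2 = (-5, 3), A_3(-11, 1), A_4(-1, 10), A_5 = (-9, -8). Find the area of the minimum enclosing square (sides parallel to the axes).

The bounding box has width 11 and height 18.
An axis-aligned square enclosing the set must have side ≥ max(width, height).
So the minimum side is max(11, 18) = 18.
Area = 18² = 324.

324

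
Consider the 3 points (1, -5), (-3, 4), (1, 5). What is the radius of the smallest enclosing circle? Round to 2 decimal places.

Call the three points A, B, C in the order given.
Side lengths²: AB² = 97, AC² = 100, BC² = 17.
Since AC² = 100 < 97 + 17 = 114, the triangle is acute, so the smallest enclosing circle is the circumcircle.
Circumcentre = (0.125, 0), r² = 25.765625.
r = √(25.765625) ≈ 5.08.

5.08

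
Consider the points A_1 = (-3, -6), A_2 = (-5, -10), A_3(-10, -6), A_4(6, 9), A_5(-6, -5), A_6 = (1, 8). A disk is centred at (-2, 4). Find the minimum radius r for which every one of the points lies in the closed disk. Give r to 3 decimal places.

The required radius is the distance from (-2, 4) to the farthest point.
Squared distances: 101, 205, 164, 89, 97, 25.
Maximum is 205, attained at A_2.
r = √205 ≈ 14.318.

14.318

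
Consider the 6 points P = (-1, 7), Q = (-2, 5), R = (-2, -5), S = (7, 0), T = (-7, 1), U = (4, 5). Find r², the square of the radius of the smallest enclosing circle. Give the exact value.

The farthest pair is S–T with squared distance 197. The circle on this segment as diameter has centre (0, 0.5) and r² = 197/4 = 49.25.
Check P: distance² to centre = 43.25 ≤ 49.25, so it lies inside.
All remaining points lie in this disk, and no smaller disk contains both endpoints, so this is the minimum enclosing circle.

49.25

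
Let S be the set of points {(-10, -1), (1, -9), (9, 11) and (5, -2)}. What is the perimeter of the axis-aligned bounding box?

Width = max x − min x = 9 − (-10) = 19.
Height = max y − min y = 11 − (-9) = 20.
Perimeter = 2(19 + 20) = 78.

78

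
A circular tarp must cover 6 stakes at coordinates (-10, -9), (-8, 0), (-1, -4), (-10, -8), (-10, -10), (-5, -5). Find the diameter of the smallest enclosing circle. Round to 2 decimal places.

11.40

The minimum enclosing circle is determined by three boundary points: (-8, 0), (-1, -4), (-10, -10).
Their circumcentre is (-6.5, -5.5) with r² = 32.5.
The farthest remaining point (-10, -9) is at distance² 24.5 ≤ 32.5.
Diameter = 2r = 2√(32.5) ≈ 11.40.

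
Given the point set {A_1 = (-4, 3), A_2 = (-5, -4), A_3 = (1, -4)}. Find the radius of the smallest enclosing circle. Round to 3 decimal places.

4.345

Side lengths²: A_1A_2² = 50, A_1A_3² = 74, A_2A_3² = 36.
Since A_1A_3² = 74 < 50 + 36 = 86, the triangle is acute, so the smallest enclosing circle is the circumcircle.
Circumcentre = (-2, -6/7), r² = 925/49.
r = √(925/49) ≈ 4.345.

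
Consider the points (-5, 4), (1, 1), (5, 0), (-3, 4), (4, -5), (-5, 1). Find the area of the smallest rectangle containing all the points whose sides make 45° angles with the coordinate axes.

81

In coordinates u = x + y, v = x − y the rectangle is axis-aligned; the map (x,y)→(u,v) scales areas by 2.
u-values: -1, 2, 5, 1, -1, -4; range = 5 − (-4) = 9.
v-values: -9, 0, 5, -7, 9, -6; range = 9 − (-9) = 18.
Area = (9 × 18) / 2 = 81.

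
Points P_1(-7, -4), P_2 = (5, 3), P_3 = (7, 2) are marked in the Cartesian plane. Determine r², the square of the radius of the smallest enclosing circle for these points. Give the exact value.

58

Side lengths²: P_1P_2² = 193, P_1P_3² = 232, P_2P_3² = 5.
Since P_1P_3² = 232 ≥ 193 + 5 = 198, the angle opposite P_1P_3 is not acute, so the smallest enclosing circle has P_1P_3 as diameter.
Centre = midpoint of P_1P_3 = (0, -1), r² = 232/4 = 58.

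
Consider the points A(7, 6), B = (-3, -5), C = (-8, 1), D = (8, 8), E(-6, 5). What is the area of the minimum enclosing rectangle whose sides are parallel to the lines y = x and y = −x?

156

In coordinates u = x + y, v = x − y the rectangle is axis-aligned; the map (x,y)→(u,v) scales areas by 2.
u-values: 13, -8, -7, 16, -1; range = 16 − (-8) = 24.
v-values: 1, 2, -9, 0, -11; range = 2 − (-11) = 13.
Area = (24 × 13) / 2 = 156.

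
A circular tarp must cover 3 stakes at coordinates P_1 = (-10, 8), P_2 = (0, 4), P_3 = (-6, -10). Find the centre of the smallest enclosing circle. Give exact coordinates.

(-319/41, -39/41)

Side lengths²: P_1P_2² = 116, P_1P_3² = 340, P_2P_3² = 232.
Since P_1P_3² = 340 < 232 + 116 = 348, the triangle is acute, so the smallest enclosing circle is the circumcircle.
Circumcentre = (-319/41, -39/41), r² = 142970/1681.
Centre = (-319/41, -39/41).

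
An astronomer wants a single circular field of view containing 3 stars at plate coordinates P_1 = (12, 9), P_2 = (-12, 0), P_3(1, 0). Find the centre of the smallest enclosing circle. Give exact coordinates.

Side lengths²: P_1P_2² = 657, P_1P_3² = 202, P_2P_3² = 169.
Since P_1P_2² = 657 ≥ 202 + 169 = 371, the angle opposite P_1P_2 is not acute, so the smallest enclosing circle has P_1P_2 as diameter.
Centre = midpoint of P_1P_2 = (0, 4.5), r² = 657/4 = 164.25.
Centre = (0, 4.5).

(0, 4.5)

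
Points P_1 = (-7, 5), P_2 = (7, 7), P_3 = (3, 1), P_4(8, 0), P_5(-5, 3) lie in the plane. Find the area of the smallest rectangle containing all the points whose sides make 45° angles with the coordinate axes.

160

In coordinates u = x + y, v = x − y the rectangle is axis-aligned; the map (x,y)→(u,v) scales areas by 2.
u-values: -2, 14, 4, 8, -2; range = 14 − (-2) = 16.
v-values: -12, 0, 2, 8, -8; range = 8 − (-12) = 20.
Area = (16 × 20) / 2 = 160.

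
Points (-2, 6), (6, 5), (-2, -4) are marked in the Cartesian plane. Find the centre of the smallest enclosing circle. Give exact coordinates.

Call the three points A, B, C in the order given.
Side lengths²: AB² = 65, AC² = 100, BC² = 145.
Since BC² = 145 < 100 + 65 = 165, the triangle is acute, so the smallest enclosing circle is the circumcircle.
Circumcentre = (1.4375, 1), r² = 36.81640625.
Centre = (1.4375, 1).

(1.4375, 1)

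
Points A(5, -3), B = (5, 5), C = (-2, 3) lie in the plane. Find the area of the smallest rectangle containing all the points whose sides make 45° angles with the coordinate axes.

58.5

In coordinates u = x + y, v = x − y the rectangle is axis-aligned; the map (x,y)→(u,v) scales areas by 2.
u-values: 2, 10, 1; range = 10 − 1 = 9.
v-values: 8, 0, -5; range = 8 − (-5) = 13.
Area = (9 × 13) / 2 = 58.5.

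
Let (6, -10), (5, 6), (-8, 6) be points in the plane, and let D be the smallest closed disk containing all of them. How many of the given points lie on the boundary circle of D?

2

Call the three points A, B, C in the order given.
Side lengths²: AB² = 257, AC² = 452, BC² = 169.
Since AC² = 452 ≥ 257 + 169 = 426, the angle opposite AC is not acute, so the smallest enclosing circle has AC as diameter.
Centre = midpoint of AC = (-1, -2), r² = 452/4 = 113.
The points at distance exactly r from the centre are (6, -10), (-8, 6) — 2 points.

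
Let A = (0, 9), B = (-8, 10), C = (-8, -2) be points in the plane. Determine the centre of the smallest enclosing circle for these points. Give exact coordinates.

Side lengths²: AB² = 65, AC² = 185, BC² = 144.
Since AC² = 185 < 144 + 65 = 209, the triangle is acute, so the smallest enclosing circle is the circumcircle.
Circumcentre = (-4.6875, 4), r² = 46.97265625.
Centre = (-4.6875, 4).

(-4.6875, 4)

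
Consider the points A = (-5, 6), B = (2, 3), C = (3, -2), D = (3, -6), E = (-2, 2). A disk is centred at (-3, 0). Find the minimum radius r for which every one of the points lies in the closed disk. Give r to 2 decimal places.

The required radius is the distance from (-3, 0) to the farthest point.
Squared distances: 40, 34, 40, 72, 5.
Maximum is 72, attained at D.
r = √72 ≈ 8.49.

8.49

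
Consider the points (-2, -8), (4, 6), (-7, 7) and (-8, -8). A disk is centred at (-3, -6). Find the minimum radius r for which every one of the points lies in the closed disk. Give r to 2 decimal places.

13.89

The required radius is the distance from (-3, -6) to the farthest point.
Squared distances: 5, 193, 185, 29.
Maximum is 193, attained at (4, 6).
r = √193 ≈ 13.89.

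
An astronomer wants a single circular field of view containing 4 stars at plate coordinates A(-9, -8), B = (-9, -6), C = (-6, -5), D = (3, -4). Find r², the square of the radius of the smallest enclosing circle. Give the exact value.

The farthest pair is A–D with squared distance 160. The circle on this segment as diameter has centre (-3, -6) and r² = 160/4 = 40.
Check B: distance² to centre = 36 ≤ 40, so it lies inside.
All remaining points lie in this disk, and no smaller disk contains both endpoints, so this is the minimum enclosing circle.

40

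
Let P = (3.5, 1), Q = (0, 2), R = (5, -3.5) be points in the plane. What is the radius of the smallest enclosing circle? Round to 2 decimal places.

3.72

Side lengths²: PQ² = 13.25, PR² = 22.5, QR² = 55.25.
Since QR² = 55.25 ≥ 22.5 + 13.25 = 35.75, the angle opposite QR is not acute, so the smallest enclosing circle has QR as diameter.
Centre = midpoint of QR = (2.5, -0.75), r² = 55.25/4 = 13.8125.
r = √(13.8125) ≈ 3.72.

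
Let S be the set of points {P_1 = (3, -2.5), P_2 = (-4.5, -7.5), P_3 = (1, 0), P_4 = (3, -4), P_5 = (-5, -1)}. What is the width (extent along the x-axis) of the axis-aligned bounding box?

max x = 3, min x = -5, so width = 8.

8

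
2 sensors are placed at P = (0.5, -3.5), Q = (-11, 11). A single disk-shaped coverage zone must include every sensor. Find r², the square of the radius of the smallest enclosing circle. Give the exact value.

The smallest circle enclosing two points has them as diameter endpoints.
Centre = midpoint = (-5.25, 3.75); r² = |PQ|²/4 = 342.5/4 = 85.625.

85.625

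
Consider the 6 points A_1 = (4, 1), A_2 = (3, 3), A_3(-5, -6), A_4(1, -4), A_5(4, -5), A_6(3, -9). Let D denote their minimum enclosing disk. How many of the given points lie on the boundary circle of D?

By Welzl's lemma the MEC is supported by two points (diametrically opposite) or three points (on a circumcircle).
The minimum enclosing circle is determined by three boundary points: A_2, A_3, A_6.
Their circumcentre is (0.6875, -3) with r² = 41.34765625.
The farthest remaining point A_1 is at distance² 26.97265625 ≤ 41.34765625.
The points at distance exactly r from the centre are A_2, A_3, A_6 — 3 points.

3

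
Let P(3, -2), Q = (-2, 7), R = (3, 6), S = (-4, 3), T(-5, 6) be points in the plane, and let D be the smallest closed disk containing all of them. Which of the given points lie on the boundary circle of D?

P, R, T

The minimum enclosing circle of a finite set is fixed by two of the points (as a diameter) or three (as a circumcircle).
The farthest pair is P–T with squared distance 128. The circle on this segment as diameter has centre (-1, 2) and r² = 128/4 = 32.
Check Q: distance² to centre = 26 ≤ 32, so it lies inside.
All remaining points lie in this disk, and no smaller disk contains both endpoints, so this is the minimum enclosing circle.
The points at distance exactly r from the centre are P, R, T — 3 points.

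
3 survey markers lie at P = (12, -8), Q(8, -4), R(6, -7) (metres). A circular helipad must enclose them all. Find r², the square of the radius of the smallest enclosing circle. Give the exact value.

Side lengths²: PQ² = 32, PR² = 37, QR² = 13.
Since PR² = 37 < 32 + 13 = 45, the triangle is acute, so the smallest enclosing circle is the circumcircle.
Circumcentre = (9.1, -6.9), r² = 9.62.

9.62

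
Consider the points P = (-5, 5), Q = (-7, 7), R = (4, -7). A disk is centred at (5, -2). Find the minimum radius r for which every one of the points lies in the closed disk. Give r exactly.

15

The required radius is the distance from (5, -2) to the farthest point.
Squared distances: 149, 225, 26.
Maximum is 225, attained at Q.
r = √225 = 15.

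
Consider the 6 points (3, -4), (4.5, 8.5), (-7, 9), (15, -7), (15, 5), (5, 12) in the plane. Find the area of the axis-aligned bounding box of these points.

x ranges over [-7, 15], width 22.
y ranges over [-7, 12], height 19.
Area = 22 × 19 = 418.

418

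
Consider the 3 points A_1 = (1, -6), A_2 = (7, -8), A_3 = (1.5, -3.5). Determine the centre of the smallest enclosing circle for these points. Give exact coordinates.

Side lengths²: A_1A_2² = 40, A_1A_3² = 6.5, A_2A_3² = 50.5.
Since A_2A_3² = 50.5 ≥ 40 + 6.5 = 46.5, the angle opposite A_2A_3 is not acute, so the smallest enclosing circle has A_2A_3 as diameter.
Centre = midpoint of A_2A_3 = (4.25, -5.75), r² = 50.5/4 = 12.625.
Centre = (4.25, -5.75).

(4.25, -5.75)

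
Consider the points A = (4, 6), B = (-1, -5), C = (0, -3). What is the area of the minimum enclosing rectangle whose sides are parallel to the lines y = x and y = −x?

48

In coordinates u = x + y, v = x − y the rectangle is axis-aligned; the map (x,y)→(u,v) scales areas by 2.
u-values: 10, -6, -3; range = 10 − (-6) = 16.
v-values: -2, 4, 3; range = 4 − (-2) = 6.
Area = (16 × 6) / 2 = 48.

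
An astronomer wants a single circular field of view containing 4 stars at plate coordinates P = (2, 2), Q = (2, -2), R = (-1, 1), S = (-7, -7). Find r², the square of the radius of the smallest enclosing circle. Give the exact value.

40.5

By Welzl's lemma the MEC is supported by two points (diametrically opposite) or three points (on a circumcircle).
The farthest pair is P–S with squared distance 162. The circle on this segment as diameter has centre (-2.5, -2.5) and r² = 162/4 = 40.5.
Check Q: distance² to centre = 20.5 ≤ 40.5, so it lies inside.
All remaining points lie in this disk, and no smaller disk contains both endpoints, so this is the minimum enclosing circle.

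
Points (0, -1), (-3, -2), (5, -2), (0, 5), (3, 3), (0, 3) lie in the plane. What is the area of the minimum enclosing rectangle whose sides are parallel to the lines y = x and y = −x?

66

In coordinates u = x + y, v = x − y the rectangle is axis-aligned; the map (x,y)→(u,v) scales areas by 2.
u-values: -1, -5, 3, 5, 6, 3; range = 6 − (-5) = 11.
v-values: 1, -1, 7, -5, 0, -3; range = 7 − (-5) = 12.
Area = (11 × 12) / 2 = 66.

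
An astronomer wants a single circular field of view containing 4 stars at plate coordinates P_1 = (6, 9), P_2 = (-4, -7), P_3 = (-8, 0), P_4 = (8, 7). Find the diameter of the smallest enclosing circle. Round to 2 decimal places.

The farthest pair is P_1–P_2 with squared distance 356. The circle on this segment as diameter has centre (1, 1) and r² = 356/4 = 89.
Check P_3: distance² to centre = 82 ≤ 89, so it lies inside.
All remaining points lie in this disk, and no smaller disk contains both endpoints, so this is the minimum enclosing circle.
Diameter = 2r = 2√89 ≈ 18.87.

18.87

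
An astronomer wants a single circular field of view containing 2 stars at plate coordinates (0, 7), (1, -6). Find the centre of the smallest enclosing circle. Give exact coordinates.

The smallest circle enclosing two points has them as diameter endpoints.
Centre = midpoint = (0.5, 0.5); r² = |(0, 7)−(1, -6)|²/4 = 170/4 = 42.5.
Centre = (0.5, 0.5).

(0.5, 0.5)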